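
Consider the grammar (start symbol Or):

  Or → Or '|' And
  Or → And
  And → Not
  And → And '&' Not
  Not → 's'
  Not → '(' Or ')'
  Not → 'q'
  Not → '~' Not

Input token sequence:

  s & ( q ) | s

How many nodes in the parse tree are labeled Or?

3

[Or [Or [And [And [Not s]] & [Not ( [Or [And [Not q]]] )]]] | [And [Not s]]]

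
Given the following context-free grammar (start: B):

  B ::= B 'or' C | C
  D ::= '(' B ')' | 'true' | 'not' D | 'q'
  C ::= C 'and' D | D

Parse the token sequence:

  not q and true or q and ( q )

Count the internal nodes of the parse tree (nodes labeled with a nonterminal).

[B [B [C [C [D not [D q]]] and [D true]]] or [C [C [D q]] and [D ( [B [C [D q]]] )]]]

14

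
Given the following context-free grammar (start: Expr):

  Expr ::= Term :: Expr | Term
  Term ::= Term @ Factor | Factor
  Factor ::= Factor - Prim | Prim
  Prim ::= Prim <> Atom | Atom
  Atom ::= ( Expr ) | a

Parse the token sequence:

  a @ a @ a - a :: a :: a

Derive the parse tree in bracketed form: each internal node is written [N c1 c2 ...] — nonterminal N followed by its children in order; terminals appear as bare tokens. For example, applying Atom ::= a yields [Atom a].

[Expr [Term [Term [Term [Factor [Prim [Atom a]]]] @ [Factor [Prim [Atom a]]]] @ [Factor [Factor [Prim [Atom a]]] - [Prim [Atom a]]]] :: [Expr [Term [Factor [Prim [Atom a]]]] :: [Expr [Term [Factor [Prim [Atom a]]]]]]]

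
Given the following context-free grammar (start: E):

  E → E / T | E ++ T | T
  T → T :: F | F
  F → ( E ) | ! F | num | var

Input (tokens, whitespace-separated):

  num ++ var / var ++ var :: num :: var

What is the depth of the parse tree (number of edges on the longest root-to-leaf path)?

[E [E [E [E [T [F num]]] ++ [T [F var]]] / [T [F var]]] ++ [T [T [T [F var]] :: [F num]] :: [F var]]]

6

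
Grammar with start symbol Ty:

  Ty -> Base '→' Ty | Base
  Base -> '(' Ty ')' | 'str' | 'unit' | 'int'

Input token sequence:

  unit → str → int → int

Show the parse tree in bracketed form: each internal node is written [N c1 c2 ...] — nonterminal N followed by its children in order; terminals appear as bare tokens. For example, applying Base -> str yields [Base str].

Ty
Base → Ty
unit → Ty
unit → Base → Ty
unit → str → Ty
unit → str → Base → Ty
unit → str → int → Ty
unit → str → int → Base
unit → str → int → int

[Ty [Base unit] → [Ty [Base str] → [Ty [Base int] → [Ty [Base int]]]]]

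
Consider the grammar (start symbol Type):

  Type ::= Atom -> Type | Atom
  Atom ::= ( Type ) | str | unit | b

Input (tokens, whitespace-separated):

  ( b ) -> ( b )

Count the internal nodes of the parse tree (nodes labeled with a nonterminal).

8

[Type [Atom ( [Type [Atom b]] )] -> [Type [Atom ( [Type [Atom b]] )]]]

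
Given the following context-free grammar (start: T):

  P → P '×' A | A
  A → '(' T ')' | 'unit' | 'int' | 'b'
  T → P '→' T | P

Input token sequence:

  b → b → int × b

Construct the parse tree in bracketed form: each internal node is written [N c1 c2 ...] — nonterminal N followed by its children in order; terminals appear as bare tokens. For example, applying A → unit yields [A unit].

T
P → T
A → T
b → T
b → P → T
b → A → T
b → b → T
b → b → P
b → b → P × A
b → b → A × A
b → b → int × A
b → b → int × b

[T [P [A b]] → [T [P [A b]] → [T [P [P [A int]] × [A b]]]]]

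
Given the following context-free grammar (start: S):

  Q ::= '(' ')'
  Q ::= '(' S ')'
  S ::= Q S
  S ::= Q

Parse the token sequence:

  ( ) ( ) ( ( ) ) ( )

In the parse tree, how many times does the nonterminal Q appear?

[S [Q ( )] [S [Q ( )] [S [Q ( [S [Q ( )]] )] [S [Q ( )]]]]]

5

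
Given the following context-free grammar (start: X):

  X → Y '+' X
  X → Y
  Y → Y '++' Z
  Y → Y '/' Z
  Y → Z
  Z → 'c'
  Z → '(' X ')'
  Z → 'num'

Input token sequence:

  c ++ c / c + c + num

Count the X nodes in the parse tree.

3

[X [Y [Y [Y [Z c]] ++ [Z c]] / [Z c]] + [X [Y [Z c]] + [X [Y [Z num]]]]]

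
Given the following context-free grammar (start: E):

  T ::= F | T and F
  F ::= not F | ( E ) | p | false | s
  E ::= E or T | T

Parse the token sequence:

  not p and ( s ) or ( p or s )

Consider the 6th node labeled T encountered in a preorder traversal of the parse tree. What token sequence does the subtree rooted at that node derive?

s

[E [E [T [T [F not [F p]]] and [F ( [E [T [F s]]] )]]] or [T [F ( [E [E [T [F p]]] or [T [F s]]] )]]]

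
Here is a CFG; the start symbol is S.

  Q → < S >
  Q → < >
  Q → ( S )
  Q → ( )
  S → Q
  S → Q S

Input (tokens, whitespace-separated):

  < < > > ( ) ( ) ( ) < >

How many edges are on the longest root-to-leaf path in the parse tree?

[S [Q < [S [Q < >]] >] [S [Q ( )] [S [Q ( )] [S [Q ( )] [S [Q < >]]]]]]

6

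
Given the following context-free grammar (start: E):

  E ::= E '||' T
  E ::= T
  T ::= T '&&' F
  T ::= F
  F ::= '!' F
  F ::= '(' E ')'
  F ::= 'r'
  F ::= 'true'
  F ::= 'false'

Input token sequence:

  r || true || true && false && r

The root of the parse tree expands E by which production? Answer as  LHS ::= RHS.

E ::= E '||' T

[E [E [E [T [F r]]] || [T [F true]]] || [T [T [T [F true]] && [F false]] && [F r]]]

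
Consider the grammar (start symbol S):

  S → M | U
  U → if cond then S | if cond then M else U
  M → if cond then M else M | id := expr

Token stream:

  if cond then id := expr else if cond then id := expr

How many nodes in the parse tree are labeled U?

2

[S [U if cond then [M id := expr] else [U if cond then [S [M id := expr]]]]]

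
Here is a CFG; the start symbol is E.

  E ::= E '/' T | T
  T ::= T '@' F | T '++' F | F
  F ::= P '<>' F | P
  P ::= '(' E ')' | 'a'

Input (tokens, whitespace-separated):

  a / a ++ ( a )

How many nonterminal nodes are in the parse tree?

[E [E [T [F [P a]]]] / [T [T [F [P a]]] ++ [F [P ( [E [T [F [P a]]]] )]]]]

15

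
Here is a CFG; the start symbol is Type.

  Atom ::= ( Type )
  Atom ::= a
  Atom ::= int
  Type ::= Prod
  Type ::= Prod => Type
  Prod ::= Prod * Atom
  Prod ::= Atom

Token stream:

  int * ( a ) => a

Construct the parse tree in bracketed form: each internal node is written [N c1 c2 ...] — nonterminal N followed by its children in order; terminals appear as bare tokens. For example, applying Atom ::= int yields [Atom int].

[Type [Prod [Prod [Atom int]] * [Atom ( [Type [Prod [Atom a]]] )]] => [Type [Prod [Atom a]]]]

Type
Prod => Type
Prod * Atom => Type
Atom * Atom => Type
int * Atom => Type
int * ( Type ) => Type
int * ( Prod ) => Type
int * ( Atom ) => Type
int * ( a ) => Type
int * ( a ) => Prod
int * ( a ) => Atom
int * ( a ) => a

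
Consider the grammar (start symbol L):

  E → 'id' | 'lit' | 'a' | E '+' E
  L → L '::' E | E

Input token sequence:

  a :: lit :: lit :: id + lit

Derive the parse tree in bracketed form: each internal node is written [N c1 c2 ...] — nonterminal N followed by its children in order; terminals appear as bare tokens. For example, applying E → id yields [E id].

L
L :: E
L :: E :: E
L :: E :: E :: E
E :: E :: E :: E
a :: E :: E :: E
a :: lit :: E :: E
a :: lit :: lit :: E
a :: lit :: lit :: E + E
a :: lit :: lit :: id + E
a :: lit :: lit :: id + lit

[L [L [L [L [E a]] :: [E lit]] :: [E lit]] :: [E [E id] + [E lit]]]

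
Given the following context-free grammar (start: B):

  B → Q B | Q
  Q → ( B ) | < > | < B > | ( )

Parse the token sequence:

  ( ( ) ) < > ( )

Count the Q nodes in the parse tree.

4

[B [Q ( [B [Q ( )]] )] [B [Q < >] [B [Q ( )]]]]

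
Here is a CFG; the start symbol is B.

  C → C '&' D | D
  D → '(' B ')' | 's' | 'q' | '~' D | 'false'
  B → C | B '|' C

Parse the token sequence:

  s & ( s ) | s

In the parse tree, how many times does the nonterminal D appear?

[B [B [C [C [D s]] & [D ( [B [C [D s]]] )]]] | [C [D s]]]

4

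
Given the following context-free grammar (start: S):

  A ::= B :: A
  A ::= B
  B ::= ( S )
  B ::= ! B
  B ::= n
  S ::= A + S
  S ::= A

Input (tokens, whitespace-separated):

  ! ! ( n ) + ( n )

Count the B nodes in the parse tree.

[S [A [B ! [B ! [B ( [S [A [B n]]] )]]]] + [S [A [B ( [S [A [B n]]] )]]]]

6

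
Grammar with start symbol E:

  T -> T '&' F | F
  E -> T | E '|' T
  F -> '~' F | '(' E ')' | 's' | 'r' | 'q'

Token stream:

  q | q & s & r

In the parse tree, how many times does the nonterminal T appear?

4

[E [E [T [F q]]] | [T [T [T [F q]] & [F s]] & [F r]]]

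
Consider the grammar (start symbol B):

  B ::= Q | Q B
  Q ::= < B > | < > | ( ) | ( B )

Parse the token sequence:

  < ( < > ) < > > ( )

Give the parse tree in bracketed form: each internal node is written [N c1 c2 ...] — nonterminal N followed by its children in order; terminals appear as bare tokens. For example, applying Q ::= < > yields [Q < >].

B
Q B
< B > B
< Q B > B
< ( B ) B > B
< ( Q ) B > B
< ( < > ) B > B
< ( < > ) Q > B
< ( < > ) < > > B
< ( < > ) < > > Q
< ( < > ) < > > ( )

[B [Q < [B [Q ( [B [Q < >]] )] [B [Q < >]]] >] [B [Q ( )]]]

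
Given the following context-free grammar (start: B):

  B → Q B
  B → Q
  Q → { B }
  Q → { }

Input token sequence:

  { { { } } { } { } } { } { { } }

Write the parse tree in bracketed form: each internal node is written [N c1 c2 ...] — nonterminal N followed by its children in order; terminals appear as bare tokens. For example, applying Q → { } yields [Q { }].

B
Q B
{ B } B
{ Q B } B
{ { B } B } B
{ { Q } B } B
{ { { } } B } B
{ { { } } Q B } B
{ { { } } { } B } B
{ { { } } { } Q } B
{ { { } } { } { } } B
{ { { } } { } { } } Q B
{ { { } } { } { } } { } B
{ { { } } { } { } } { } Q
{ { { } } { } { } } { } { B }
{ { { } } { } { } } { } { Q }
{ { { } } { } { } } { } { { } }

[B [Q { [B [Q { [B [Q { }]] }] [B [Q { }] [B [Q { }]]]] }] [B [Q { }] [B [Q { [B [Q { }]] }]]]]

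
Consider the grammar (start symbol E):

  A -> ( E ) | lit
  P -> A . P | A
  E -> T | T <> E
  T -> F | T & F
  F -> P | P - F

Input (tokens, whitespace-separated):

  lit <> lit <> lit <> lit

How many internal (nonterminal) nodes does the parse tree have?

[E [T [F [P [A lit]]]] <> [E [T [F [P [A lit]]]] <> [E [T [F [P [A lit]]]] <> [E [T [F [P [A lit]]]]]]]]

20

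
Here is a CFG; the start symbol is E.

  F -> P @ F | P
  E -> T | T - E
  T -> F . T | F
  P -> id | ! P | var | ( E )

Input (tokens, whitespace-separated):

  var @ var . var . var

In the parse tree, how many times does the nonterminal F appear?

[E [T [F [P var] @ [F [P var]]] . [T [F [P var]] . [T [F [P var]]]]]]

4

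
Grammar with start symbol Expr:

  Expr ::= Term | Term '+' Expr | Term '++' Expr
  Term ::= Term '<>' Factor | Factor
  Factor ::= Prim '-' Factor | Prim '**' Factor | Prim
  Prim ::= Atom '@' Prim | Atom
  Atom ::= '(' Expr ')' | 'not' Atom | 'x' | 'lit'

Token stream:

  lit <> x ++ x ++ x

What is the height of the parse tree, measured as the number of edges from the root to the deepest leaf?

[Expr [Term [Term [Factor [Prim [Atom lit]]]] <> [Factor [Prim [Atom x]]]] ++ [Expr [Term [Factor [Prim [Atom x]]]] ++ [Expr [Term [Factor [Prim [Atom x]]]]]]]

7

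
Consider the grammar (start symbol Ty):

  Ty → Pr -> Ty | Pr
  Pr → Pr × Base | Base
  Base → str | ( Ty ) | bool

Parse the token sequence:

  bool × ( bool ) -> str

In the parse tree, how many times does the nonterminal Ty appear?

[Ty [Pr [Pr [Base bool]] × [Base ( [Ty [Pr [Base bool]]] )]] -> [Ty [Pr [Base str]]]]

3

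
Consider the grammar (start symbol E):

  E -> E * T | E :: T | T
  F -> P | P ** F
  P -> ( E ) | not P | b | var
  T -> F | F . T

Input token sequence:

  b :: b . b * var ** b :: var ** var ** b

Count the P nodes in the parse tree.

8

[E [E [E [E [T [F [P b]]]] :: [T [F [P b]] . [T [F [P b]]]]] * [T [F [P var] ** [F [P b]]]]] :: [T [F [P var] ** [F [P var] ** [F [P b]]]]]]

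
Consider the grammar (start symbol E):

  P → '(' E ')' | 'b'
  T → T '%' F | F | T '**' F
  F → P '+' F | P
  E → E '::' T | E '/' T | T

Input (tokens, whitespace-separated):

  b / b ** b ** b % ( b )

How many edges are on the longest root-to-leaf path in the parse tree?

8

[E [E [T [F [P b]]]] / [T [T [T [T [F [P b]]] ** [F [P b]]] ** [F [P b]]] % [F [P ( [E [T [F [P b]]]] )]]]]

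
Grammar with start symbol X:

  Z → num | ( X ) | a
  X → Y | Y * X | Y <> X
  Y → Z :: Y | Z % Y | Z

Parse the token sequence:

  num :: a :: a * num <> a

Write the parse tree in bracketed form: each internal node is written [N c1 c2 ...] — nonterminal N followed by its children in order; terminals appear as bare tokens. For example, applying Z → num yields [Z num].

X
Y * X
Z :: Y * X
num :: Y * X
num :: Z :: Y * X
num :: a :: Y * X
num :: a :: Z * X
num :: a :: a * X
num :: a :: a * Y <> X
num :: a :: a * Z <> X
num :: a :: a * num <> X
num :: a :: a * num <> Y
num :: a :: a * num <> Z
num :: a :: a * num <> a

[X [Y [Z num] :: [Y [Z a] :: [Y [Z a]]]] * [X [Y [Z num]] <> [X [Y [Z a]]]]]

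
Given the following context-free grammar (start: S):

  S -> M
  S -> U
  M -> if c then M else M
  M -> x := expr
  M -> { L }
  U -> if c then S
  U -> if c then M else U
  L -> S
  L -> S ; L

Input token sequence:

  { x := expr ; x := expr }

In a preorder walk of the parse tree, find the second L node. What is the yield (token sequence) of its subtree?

[S [M { [L [S [M x := expr]] ; [L [S [M x := expr]]]] }]]

x := expr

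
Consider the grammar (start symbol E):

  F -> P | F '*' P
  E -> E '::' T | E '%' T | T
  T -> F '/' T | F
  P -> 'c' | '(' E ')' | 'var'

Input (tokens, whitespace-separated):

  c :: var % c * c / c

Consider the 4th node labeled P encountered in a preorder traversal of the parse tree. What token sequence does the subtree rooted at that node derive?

[E [E [E [T [F [P c]]]] :: [T [F [P var]]]] % [T [F [F [P c]] * [P c]] / [T [F [P c]]]]]

c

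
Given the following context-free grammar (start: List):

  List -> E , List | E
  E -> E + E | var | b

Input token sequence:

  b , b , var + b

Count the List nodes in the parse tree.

3

[List [E b] , [List [E b] , [List [E [E var] + [E b]]]]]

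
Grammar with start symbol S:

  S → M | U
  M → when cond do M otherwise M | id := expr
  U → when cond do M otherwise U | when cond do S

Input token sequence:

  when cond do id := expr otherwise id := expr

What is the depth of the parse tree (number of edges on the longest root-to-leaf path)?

3

[S [M when cond do [M id := expr] otherwise [M id := expr]]]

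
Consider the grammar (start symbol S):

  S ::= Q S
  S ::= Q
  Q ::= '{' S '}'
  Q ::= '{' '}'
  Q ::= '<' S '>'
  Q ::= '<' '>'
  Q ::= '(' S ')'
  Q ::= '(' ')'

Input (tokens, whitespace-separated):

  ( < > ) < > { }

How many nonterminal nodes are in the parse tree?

8

[S [Q ( [S [Q < >]] )] [S [Q < >] [S [Q { }]]]]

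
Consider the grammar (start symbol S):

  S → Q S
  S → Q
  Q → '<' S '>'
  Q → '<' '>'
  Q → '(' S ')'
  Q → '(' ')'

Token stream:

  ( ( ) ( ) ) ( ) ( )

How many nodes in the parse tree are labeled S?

5

[S [Q ( [S [Q ( )] [S [Q ( )]]] )] [S [Q ( )] [S [Q ( )]]]]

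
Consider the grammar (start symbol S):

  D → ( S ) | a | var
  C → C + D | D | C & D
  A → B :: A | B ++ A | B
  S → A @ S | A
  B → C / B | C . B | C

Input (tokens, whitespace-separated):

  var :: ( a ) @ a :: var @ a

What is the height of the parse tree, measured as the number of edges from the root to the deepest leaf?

[S [A [B [C [D var]]] :: [A [B [C [D ( [S [A [B [C [D a]]]]] )]]]]] @ [S [A [B [C [D a]]] :: [A [B [C [D var]]]]] @ [S [A [B [C [D a]]]]]]]

11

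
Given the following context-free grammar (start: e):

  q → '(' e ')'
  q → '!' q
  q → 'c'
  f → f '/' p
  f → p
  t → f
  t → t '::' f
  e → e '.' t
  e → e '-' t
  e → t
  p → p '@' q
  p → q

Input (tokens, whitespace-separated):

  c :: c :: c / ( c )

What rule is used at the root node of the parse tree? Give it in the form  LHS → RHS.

[e [t [t [t [f [p [q c]]]] :: [f [p [q c]]]] :: [f [f [p [q c]]] / [p [q ( [e [t [f [p [q c]]]]] )]]]]]

e → t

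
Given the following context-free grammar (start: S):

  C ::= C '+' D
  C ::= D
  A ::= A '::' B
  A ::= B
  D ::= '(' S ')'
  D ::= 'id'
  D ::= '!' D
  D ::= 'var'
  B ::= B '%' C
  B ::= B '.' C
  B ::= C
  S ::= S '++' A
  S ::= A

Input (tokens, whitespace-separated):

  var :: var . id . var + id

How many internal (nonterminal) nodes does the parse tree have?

[S [A [A [B [C [D var]]]] :: [B [B [B [C [D var]]] . [C [D id]]] . [C [C [D var]] + [D id]]]]]

17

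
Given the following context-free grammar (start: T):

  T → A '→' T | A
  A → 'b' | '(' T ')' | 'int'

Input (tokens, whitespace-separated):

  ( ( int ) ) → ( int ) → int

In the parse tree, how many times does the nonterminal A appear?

[T [A ( [T [A ( [T [A int]] )]] )] → [T [A ( [T [A int]] )] → [T [A int]]]]

6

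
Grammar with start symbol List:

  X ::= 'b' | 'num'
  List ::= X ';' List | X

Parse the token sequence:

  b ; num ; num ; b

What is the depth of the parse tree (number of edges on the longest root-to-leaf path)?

[List [X b] ; [List [X num] ; [List [X num] ; [List [X b]]]]]

5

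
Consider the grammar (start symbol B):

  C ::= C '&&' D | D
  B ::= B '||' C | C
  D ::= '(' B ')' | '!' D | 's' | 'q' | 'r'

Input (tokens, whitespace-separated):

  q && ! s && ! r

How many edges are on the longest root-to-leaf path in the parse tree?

5

[B [C [C [C [D q]] && [D ! [D s]]] && [D ! [D r]]]]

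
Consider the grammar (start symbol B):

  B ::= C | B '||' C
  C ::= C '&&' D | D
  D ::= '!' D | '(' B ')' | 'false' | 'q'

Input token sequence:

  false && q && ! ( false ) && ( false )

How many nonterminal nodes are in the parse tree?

[B [C [C [C [C [D false]] && [D q]] && [D ! [D ( [B [C [D false]]] )]]] && [D ( [B [C [D false]]] )]]]

16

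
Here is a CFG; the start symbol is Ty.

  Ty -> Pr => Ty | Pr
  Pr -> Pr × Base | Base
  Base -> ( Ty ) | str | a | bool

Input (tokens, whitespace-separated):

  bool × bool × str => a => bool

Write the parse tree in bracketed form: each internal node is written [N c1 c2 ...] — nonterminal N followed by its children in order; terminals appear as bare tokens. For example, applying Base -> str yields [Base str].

[Ty [Pr [Pr [Pr [Base bool]] × [Base bool]] × [Base str]] => [Ty [Pr [Base a]] => [Ty [Pr [Base bool]]]]]

Ty
Pr => Ty
Pr × Base => Ty
Pr × Base × Base => Ty
Base × Base × Base => Ty
bool × Base × Base => Ty
bool × bool × Base => Ty
bool × bool × str => Ty
bool × bool × str => Pr => Ty
bool × bool × str => Base => Ty
bool × bool × str => a => Ty
bool × bool × str => a => Pr
bool × bool × str => a => Base
bool × bool × str => a => bool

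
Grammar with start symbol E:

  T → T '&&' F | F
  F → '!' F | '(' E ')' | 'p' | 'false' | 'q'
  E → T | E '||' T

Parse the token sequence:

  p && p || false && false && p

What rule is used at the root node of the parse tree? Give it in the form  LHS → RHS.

E → E '||' T

[E [E [T [T [F p]] && [F p]]] || [T [T [T [F false]] && [F false]] && [F p]]]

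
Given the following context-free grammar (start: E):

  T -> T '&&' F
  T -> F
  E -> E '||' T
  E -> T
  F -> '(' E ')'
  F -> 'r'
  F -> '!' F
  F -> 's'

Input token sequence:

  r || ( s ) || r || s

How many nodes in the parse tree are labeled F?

5

[E [E [E [E [T [F r]]] || [T [F ( [E [T [F s]]] )]]] || [T [F r]]] || [T [F s]]]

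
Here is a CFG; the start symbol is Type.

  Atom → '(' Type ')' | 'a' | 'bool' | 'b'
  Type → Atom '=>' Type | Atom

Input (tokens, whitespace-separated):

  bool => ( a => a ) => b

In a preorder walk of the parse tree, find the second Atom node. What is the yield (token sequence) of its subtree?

( a => a )

[Type [Atom bool] => [Type [Atom ( [Type [Atom a] => [Type [Atom a]]] )] => [Type [Atom b]]]]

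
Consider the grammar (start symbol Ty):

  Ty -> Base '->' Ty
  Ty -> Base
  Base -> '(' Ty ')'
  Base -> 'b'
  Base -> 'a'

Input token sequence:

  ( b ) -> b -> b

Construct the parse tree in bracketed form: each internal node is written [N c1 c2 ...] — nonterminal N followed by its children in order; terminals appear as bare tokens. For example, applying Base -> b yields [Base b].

Ty
Base -> Ty
( Ty ) -> Ty
( Base ) -> Ty
( b ) -> Ty
( b ) -> Base -> Ty
( b ) -> b -> Ty
( b ) -> b -> Base
( b ) -> b -> b

[Ty [Base ( [Ty [Base b]] )] -> [Ty [Base b] -> [Ty [Base b]]]]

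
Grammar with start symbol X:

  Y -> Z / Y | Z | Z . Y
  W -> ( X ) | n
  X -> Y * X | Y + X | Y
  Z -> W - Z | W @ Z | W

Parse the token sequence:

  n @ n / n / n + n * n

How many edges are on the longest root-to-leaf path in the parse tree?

6

[X [Y [Z [W n] @ [Z [W n]]] / [Y [Z [W n]] / [Y [Z [W n]]]]] + [X [Y [Z [W n]]] * [X [Y [Z [W n]]]]]]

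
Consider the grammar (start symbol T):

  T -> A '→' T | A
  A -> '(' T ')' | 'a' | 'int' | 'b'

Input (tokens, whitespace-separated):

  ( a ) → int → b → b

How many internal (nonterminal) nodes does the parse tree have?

10

[T [A ( [T [A a]] )] → [T [A int] → [T [A b] → [T [A b]]]]]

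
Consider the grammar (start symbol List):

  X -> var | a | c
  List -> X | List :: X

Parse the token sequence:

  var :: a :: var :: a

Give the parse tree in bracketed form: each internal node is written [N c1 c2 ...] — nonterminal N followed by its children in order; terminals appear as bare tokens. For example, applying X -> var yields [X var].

[List [List [List [List [X var]] :: [X a]] :: [X var]] :: [X a]]

List
List :: X
List :: X :: X
List :: X :: X :: X
X :: X :: X :: X
var :: X :: X :: X
var :: a :: X :: X
var :: a :: var :: X
var :: a :: var :: a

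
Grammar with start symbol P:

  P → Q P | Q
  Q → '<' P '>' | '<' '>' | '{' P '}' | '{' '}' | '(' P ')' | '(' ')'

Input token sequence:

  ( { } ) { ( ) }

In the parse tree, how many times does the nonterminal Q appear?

[P [Q ( [P [Q { }]] )] [P [Q { [P [Q ( )]] }]]]

4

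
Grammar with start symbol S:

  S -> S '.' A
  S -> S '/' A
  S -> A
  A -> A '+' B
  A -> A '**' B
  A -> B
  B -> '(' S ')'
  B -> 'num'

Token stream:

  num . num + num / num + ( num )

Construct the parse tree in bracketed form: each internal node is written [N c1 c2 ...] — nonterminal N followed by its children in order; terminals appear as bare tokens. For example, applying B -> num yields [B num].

[S [S [S [A [B num]]] . [A [A [B num]] + [B num]]] / [A [A [B num]] + [B ( [S [A [B num]]] )]]]

S
S / A
S . A / A
A . A / A
B . A / A
num . A / A
num . A + B / A
num . B + B / A
num . num + B / A
num . num + num / A
num . num + num / A + B
num . num + num / B + B
num . num + num / num + B
num . num + num / num + ( S )
num . num + num / num + ( A )
num . num + num / num + ( B )
num . num + num / num + ( num )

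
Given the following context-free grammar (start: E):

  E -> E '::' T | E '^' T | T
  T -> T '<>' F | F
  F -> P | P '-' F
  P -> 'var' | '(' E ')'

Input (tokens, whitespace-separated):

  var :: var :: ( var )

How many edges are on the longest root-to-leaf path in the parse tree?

8

[E [E [E [T [F [P var]]]] :: [T [F [P var]]]] :: [T [F [P ( [E [T [F [P var]]]] )]]]]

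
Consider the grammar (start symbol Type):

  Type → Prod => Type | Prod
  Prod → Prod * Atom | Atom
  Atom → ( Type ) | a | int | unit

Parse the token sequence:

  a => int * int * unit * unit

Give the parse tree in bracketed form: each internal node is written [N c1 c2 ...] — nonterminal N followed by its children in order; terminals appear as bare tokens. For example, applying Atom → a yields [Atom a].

[Type [Prod [Atom a]] => [Type [Prod [Prod [Prod [Prod [Atom int]] * [Atom int]] * [Atom unit]] * [Atom unit]]]]

Type
Prod => Type
Atom => Type
a => Type
a => Prod
a => Prod * Atom
a => Prod * Atom * Atom
a => Prod * Atom * Atom * Atom
a => Atom * Atom * Atom * Atom
a => int * Atom * Atom * Atom
a => int * int * Atom * Atom
a => int * int * unit * Atom
a => int * int * unit * unit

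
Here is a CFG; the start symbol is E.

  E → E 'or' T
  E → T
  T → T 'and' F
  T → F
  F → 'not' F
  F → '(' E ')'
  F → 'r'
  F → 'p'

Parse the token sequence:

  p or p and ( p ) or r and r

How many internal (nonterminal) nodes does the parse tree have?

[E [E [E [T [F p]]] or [T [T [F p]] and [F ( [E [T [F p]]] )]]] or [T [T [F r]] and [F r]]]

16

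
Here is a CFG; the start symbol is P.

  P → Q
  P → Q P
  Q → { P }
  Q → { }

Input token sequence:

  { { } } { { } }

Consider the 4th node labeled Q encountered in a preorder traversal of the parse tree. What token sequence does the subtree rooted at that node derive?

{ }

[P [Q { [P [Q { }]] }] [P [Q { [P [Q { }]] }]]]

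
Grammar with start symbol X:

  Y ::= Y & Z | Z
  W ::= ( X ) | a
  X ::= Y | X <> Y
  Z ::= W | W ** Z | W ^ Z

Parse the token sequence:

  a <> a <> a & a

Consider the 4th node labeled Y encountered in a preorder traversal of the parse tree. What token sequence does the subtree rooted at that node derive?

a

[X [X [X [Y [Z [W a]]]] <> [Y [Z [W a]]]] <> [Y [Y [Z [W a]]] & [Z [W a]]]]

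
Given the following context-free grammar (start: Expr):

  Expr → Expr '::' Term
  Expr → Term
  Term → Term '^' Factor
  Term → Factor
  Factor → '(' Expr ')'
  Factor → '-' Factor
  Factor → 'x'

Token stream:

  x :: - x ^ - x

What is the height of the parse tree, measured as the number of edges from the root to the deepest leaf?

[Expr [Expr [Term [Factor x]]] :: [Term [Term [Factor - [Factor x]]] ^ [Factor - [Factor x]]]]

5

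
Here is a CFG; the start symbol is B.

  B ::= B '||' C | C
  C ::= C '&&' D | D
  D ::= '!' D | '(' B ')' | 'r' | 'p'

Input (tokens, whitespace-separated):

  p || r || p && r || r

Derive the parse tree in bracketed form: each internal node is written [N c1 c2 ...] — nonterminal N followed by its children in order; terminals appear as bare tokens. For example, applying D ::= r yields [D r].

[B [B [B [B [C [D p]]] || [C [D r]]] || [C [C [D p]] && [D r]]] || [C [D r]]]

B
B || C
B || C || C
B || C || C || C
C || C || C || C
D || C || C || C
p || C || C || C
p || D || C || C
p || r || C || C
p || r || C && D || C
p || r || D && D || C
p || r || p && D || C
p || r || p && r || C
p || r || p && r || D
p || r || p && r || r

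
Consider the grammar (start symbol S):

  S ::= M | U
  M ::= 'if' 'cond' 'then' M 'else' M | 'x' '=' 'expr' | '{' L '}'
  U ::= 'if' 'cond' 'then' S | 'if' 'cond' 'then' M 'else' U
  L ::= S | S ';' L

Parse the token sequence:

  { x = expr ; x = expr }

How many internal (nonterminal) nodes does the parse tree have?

[S [M { [L [S [M x = expr]] ; [L [S [M x = expr]]]] }]]

8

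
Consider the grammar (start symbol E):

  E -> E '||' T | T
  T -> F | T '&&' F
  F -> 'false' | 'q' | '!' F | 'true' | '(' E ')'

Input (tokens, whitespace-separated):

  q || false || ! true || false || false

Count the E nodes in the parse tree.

[E [E [E [E [E [T [F q]]] || [T [F false]]] || [T [F ! [F true]]]] || [T [F false]]] || [T [F false]]]

5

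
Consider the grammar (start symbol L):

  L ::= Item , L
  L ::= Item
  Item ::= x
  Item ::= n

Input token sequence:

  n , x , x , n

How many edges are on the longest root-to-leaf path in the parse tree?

[L [Item n] , [L [Item x] , [L [Item x] , [L [Item n]]]]]

5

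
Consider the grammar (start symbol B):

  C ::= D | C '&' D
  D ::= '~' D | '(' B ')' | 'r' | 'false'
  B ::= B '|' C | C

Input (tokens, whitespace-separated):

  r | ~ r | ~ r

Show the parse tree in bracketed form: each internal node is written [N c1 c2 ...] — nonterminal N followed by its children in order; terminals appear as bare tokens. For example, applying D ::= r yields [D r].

B
B | C
B | C | C
C | C | C
D | C | C
r | C | C
r | D | C
r | ~ D | C
r | ~ r | C
r | ~ r | D
r | ~ r | ~ D
r | ~ r | ~ r

[B [B [B [C [D r]]] | [C [D ~ [D r]]]] | [C [D ~ [D r]]]]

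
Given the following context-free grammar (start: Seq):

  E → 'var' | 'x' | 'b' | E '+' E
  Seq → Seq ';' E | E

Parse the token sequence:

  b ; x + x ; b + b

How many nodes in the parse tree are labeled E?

7

[Seq [Seq [Seq [E b]] ; [E [E x] + [E x]]] ; [E [E b] + [E b]]]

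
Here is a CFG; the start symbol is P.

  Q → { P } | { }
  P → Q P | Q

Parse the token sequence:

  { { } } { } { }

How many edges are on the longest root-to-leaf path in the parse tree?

4

[P [Q { [P [Q { }]] }] [P [Q { }] [P [Q { }]]]]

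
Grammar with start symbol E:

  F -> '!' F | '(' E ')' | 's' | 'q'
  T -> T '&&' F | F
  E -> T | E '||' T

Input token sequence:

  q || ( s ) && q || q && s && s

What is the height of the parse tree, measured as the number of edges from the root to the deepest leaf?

[E [E [E [T [F q]]] || [T [T [F ( [E [T [F s]]] )]] && [F q]]] || [T [T [T [F q]] && [F s]] && [F s]]]

8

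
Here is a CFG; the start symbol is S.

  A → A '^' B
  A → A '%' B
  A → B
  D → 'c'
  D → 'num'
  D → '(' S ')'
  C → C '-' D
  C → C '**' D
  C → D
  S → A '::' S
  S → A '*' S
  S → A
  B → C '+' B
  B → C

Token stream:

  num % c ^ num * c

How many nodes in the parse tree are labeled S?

2

[S [A [A [A [B [C [D num]]]] % [B [C [D c]]]] ^ [B [C [D num]]]] * [S [A [B [C [D c]]]]]]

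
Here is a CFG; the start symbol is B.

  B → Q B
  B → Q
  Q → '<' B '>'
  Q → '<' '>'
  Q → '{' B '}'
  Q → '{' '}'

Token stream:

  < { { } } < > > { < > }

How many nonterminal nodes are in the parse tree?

[B [Q < [B [Q { [B [Q { }]] }] [B [Q < >]]] >] [B [Q { [B [Q < >]] }]]]

12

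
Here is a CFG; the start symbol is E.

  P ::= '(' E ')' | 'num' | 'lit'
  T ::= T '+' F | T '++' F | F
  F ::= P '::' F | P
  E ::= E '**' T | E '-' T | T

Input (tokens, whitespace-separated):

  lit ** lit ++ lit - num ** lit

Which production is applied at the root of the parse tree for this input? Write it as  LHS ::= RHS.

[E [E [E [E [T [F [P lit]]]] ** [T [T [F [P lit]]] ++ [F [P lit]]]] - [T [F [P num]]]] ** [T [F [P lit]]]]

E ::= E '**' T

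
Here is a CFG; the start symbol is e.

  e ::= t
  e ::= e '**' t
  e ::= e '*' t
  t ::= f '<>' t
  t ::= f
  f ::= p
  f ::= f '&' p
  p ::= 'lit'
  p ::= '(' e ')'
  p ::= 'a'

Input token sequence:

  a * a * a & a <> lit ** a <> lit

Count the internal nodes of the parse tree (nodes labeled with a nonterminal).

[e [e [e [e [t [f [p a]]]] * [t [f [p a]]]] * [t [f [f [p a]] & [p a]] <> [t [f [p lit]]]]] ** [t [f [p a]] <> [t [f [p lit]]]]]

24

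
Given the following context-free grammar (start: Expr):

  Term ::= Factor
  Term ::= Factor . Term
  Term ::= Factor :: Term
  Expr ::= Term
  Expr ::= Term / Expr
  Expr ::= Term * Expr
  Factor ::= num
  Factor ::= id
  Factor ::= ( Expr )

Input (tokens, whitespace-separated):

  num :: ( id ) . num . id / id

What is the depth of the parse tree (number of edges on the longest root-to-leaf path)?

[Expr [Term [Factor num] :: [Term [Factor ( [Expr [Term [Factor id]]] )] . [Term [Factor num] . [Term [Factor id]]]]] / [Expr [Term [Factor id]]]]

7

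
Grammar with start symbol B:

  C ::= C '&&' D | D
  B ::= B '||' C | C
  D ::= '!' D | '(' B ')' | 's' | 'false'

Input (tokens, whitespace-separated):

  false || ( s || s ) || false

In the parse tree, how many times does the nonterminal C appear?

[B [B [B [C [D false]]] || [C [D ( [B [B [C [D s]]] || [C [D s]]] )]]] || [C [D false]]]

5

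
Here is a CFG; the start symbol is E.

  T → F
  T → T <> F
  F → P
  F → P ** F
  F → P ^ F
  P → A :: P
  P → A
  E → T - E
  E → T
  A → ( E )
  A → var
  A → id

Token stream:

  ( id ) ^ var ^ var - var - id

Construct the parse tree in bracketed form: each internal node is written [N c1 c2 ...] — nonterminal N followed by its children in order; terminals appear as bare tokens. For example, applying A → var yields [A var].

[E [T [F [P [A ( [E [T [F [P [A id]]]]] )]] ^ [F [P [A var]] ^ [F [P [A var]]]]]] - [E [T [F [P [A var]]]] - [E [T [F [P [A id]]]]]]]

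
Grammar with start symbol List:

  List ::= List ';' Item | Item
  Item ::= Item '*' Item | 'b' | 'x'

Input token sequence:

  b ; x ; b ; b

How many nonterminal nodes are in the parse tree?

8

[List [List [List [List [Item b]] ; [Item x]] ; [Item b]] ; [Item b]]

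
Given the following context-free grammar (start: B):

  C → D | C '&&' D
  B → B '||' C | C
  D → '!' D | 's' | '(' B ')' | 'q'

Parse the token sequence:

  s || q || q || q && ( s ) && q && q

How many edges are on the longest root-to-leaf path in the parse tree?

[B [B [B [B [C [D s]]] || [C [D q]]] || [C [D q]]] || [C [C [C [C [D q]] && [D ( [B [C [D s]]] )]] && [D q]] && [D q]]]

8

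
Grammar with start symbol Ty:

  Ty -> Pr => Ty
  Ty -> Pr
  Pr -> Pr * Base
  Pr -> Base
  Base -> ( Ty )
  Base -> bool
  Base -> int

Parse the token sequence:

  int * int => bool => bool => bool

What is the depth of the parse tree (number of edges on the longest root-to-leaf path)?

6

[Ty [Pr [Pr [Base int]] * [Base int]] => [Ty [Pr [Base bool]] => [Ty [Pr [Base bool]] => [Ty [Pr [Base bool]]]]]]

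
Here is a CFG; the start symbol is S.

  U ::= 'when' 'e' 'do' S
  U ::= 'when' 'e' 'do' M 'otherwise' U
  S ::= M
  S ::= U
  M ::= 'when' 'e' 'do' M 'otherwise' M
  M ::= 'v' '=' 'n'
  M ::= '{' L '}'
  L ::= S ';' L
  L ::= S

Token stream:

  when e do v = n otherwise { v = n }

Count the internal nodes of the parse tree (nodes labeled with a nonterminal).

7

[S [M when e do [M v = n] otherwise [M { [L [S [M v = n]]] }]]]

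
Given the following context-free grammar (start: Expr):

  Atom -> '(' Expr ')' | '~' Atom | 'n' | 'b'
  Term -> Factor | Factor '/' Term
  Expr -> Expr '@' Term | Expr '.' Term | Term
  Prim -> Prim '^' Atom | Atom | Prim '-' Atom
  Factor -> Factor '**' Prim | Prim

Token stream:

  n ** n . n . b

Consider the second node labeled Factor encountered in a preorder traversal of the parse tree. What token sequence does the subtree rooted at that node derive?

[Expr [Expr [Expr [Term [Factor [Factor [Prim [Atom n]]] ** [Prim [Atom n]]]]] . [Term [Factor [Prim [Atom n]]]]] . [Term [Factor [Prim [Atom b]]]]]

n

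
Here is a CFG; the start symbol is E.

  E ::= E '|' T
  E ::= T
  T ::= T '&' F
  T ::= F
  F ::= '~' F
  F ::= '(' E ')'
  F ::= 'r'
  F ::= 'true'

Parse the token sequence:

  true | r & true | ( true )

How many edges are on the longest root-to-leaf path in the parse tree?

[E [E [E [T [F true]]] | [T [T [F r]] & [F true]]] | [T [F ( [E [T [F true]]] )]]]

6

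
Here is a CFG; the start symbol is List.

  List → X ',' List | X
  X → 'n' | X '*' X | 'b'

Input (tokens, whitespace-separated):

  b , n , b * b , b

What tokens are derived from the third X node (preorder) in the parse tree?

b * b

[List [X b] , [List [X n] , [List [X [X b] * [X b]] , [List [X b]]]]]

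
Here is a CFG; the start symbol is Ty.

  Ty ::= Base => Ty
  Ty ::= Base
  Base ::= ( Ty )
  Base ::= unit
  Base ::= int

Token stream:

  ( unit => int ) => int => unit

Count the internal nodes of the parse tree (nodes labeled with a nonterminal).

[Ty [Base ( [Ty [Base unit] => [Ty [Base int]]] )] => [Ty [Base int] => [Ty [Base unit]]]]

10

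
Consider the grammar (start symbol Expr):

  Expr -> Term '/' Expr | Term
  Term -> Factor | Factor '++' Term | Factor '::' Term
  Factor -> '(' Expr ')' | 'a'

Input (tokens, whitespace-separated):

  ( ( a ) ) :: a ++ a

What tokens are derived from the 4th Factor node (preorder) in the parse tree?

a

[Expr [Term [Factor ( [Expr [Term [Factor ( [Expr [Term [Factor a]]] )]]] )] :: [Term [Factor a] ++ [Term [Factor a]]]]]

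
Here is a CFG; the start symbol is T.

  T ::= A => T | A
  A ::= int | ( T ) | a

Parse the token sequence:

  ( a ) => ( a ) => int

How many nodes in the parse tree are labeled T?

5

[T [A ( [T [A a]] )] => [T [A ( [T [A a]] )] => [T [A int]]]]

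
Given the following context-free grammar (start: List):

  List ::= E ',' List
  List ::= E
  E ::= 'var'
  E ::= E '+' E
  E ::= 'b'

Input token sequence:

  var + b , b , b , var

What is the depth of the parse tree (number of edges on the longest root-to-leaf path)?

5

[List [E [E var] + [E b]] , [List [E b] , [List [E b] , [List [E var]]]]]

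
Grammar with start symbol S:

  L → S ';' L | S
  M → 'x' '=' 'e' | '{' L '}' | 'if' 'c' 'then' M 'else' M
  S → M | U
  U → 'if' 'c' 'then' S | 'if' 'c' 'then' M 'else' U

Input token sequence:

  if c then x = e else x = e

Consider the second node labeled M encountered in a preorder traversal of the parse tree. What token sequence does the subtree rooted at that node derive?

[S [M if c then [M x = e] else [M x = e]]]

x = e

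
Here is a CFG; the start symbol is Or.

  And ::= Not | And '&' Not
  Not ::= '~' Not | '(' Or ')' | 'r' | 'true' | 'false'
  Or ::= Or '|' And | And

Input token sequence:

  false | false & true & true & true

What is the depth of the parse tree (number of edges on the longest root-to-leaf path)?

[Or [Or [And [Not false]]] | [And [And [And [And [Not false]] & [Not true]] & [Not true]] & [Not true]]]

6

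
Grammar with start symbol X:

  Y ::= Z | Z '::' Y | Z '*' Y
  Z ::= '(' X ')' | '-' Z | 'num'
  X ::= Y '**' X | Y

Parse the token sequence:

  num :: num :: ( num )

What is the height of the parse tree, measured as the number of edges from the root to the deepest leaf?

8

[X [Y [Z num] :: [Y [Z num] :: [Y [Z ( [X [Y [Z num]]] )]]]]]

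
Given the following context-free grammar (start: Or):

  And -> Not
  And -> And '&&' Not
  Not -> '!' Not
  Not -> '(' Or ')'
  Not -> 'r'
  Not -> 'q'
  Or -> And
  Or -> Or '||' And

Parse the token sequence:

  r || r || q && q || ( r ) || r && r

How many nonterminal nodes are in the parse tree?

[Or [Or [Or [Or [Or [And [Not r]]] || [And [Not r]]] || [And [And [Not q]] && [Not q]]] || [And [Not ( [Or [And [Not r]]] )]]] || [And [And [Not r]] && [Not r]]]

22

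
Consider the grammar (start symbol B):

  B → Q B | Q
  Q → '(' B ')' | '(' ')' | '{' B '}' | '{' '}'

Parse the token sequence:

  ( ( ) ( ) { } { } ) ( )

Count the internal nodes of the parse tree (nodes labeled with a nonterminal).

[B [Q ( [B [Q ( )] [B [Q ( )] [B [Q { }] [B [Q { }]]]]] )] [B [Q ( )]]]

12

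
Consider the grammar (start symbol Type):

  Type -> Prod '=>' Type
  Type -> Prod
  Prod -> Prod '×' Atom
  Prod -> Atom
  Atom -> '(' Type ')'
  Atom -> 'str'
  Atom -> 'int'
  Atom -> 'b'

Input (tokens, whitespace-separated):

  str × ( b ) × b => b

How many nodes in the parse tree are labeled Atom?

5

[Type [Prod [Prod [Prod [Atom str]] × [Atom ( [Type [Prod [Atom b]]] )]] × [Atom b]] => [Type [Prod [Atom b]]]]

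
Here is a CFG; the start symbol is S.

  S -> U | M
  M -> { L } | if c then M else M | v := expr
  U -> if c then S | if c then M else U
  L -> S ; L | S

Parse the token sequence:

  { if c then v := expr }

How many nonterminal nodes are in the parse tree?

[S [M { [L [S [U if c then [S [M v := expr]]]]] }]]

7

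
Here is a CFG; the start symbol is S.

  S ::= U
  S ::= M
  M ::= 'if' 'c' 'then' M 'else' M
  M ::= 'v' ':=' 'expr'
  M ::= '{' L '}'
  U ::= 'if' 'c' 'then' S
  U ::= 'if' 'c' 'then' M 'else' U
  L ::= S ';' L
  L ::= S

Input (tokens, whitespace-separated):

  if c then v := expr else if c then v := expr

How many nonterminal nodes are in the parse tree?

6

[S [U if c then [M v := expr] else [U if c then [S [M v := expr]]]]]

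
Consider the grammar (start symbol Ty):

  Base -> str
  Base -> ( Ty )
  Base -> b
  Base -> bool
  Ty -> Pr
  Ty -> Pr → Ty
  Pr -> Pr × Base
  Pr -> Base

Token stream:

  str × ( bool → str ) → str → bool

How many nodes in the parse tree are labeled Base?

6

[Ty [Pr [Pr [Base str]] × [Base ( [Ty [Pr [Base bool]] → [Ty [Pr [Base str]]]] )]] → [Ty [Pr [Base str]] → [Ty [Pr [Base bool]]]]]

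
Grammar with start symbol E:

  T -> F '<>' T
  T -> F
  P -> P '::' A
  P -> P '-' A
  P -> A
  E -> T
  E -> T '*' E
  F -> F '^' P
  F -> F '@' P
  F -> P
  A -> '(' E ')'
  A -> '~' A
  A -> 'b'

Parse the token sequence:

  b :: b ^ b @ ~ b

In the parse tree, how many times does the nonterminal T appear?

[E [T [F [F [F [P [P [A b]] :: [A b]]] ^ [P [A b]]] @ [P [A ~ [A b]]]]]]

1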